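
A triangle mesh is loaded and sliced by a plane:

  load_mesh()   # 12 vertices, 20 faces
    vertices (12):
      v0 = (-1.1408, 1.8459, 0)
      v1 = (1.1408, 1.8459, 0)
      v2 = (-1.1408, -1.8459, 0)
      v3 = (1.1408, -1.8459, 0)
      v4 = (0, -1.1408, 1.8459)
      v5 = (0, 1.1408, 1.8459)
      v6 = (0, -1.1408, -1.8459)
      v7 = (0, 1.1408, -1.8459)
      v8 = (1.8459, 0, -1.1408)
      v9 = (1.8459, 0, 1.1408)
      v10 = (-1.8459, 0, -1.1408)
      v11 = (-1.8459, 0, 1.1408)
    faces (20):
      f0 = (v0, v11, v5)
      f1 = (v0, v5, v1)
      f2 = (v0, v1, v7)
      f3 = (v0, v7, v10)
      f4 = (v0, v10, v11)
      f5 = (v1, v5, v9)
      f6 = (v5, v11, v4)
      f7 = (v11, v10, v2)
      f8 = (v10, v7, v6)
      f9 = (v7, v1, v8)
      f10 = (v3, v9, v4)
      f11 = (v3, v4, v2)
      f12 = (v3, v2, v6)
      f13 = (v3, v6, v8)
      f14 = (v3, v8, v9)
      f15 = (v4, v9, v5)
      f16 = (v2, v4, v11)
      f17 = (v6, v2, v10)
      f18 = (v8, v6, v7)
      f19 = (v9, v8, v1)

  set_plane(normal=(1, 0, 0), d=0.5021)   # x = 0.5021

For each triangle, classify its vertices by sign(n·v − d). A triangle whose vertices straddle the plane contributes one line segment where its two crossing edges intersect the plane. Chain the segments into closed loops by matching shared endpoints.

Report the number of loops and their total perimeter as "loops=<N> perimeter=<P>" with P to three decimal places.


loops=1 perimeter=11.258

Straddling triangles (10 of 20):
  (v0,v5,v1) [--+] → (0.5021, 1.45114, 1.03346)–(0.5021, 1.8459, 0)  len=1.1063
  (v0,v1,v7) [-+-] → (0.5021, 1.8459, 0)–(0.5021, 1.45114, -1.03346)  len=1.1063
  (v1,v5,v9) [+-+] → (0.5021, 1.45114, 1.03346)–(0.5021, 0.830493, 1.65411)  len=0.8777
  (v7,v1,v8) [-++] → (0.5021, 1.45114, -1.03346)–(0.5021, 0.830493, -1.65411)  len=0.8777
  (v3,v9,v4) [++-] → (0.5021, -0.830493, 1.65411)–(0.5021, -1.45114, 1.03346)  len=0.8777
  (v3,v4,v2) [+--] → (0.5021, -1.45114, 1.03346)–(0.5021, -1.8459, 0)  len=1.1063
  (v3,v2,v6) [+--] → (0.5021, -1.8459, 0)–(0.5021, -1.45114, -1.03346)  len=1.1063
  (v3,v6,v8) [+-+] → (0.5021, -1.45114, -1.03346)–(0.5021, -0.830493, -1.65411)  len=0.8777
  (v4,v9,v5) [-+-] → (0.5021, -0.830493, 1.65411)–(0.5021, 0.830493, 1.65411)  len=1.6610
  (v8,v6,v7) [+--] → (0.5021, -0.830493, -1.65411)–(0.5021, 0.830493, -1.65411)  len=1.6610

Chained into 1 loop(s):
  loop 1: 10 segments, perimeter = 11.2580
Total perimeter = 11.258


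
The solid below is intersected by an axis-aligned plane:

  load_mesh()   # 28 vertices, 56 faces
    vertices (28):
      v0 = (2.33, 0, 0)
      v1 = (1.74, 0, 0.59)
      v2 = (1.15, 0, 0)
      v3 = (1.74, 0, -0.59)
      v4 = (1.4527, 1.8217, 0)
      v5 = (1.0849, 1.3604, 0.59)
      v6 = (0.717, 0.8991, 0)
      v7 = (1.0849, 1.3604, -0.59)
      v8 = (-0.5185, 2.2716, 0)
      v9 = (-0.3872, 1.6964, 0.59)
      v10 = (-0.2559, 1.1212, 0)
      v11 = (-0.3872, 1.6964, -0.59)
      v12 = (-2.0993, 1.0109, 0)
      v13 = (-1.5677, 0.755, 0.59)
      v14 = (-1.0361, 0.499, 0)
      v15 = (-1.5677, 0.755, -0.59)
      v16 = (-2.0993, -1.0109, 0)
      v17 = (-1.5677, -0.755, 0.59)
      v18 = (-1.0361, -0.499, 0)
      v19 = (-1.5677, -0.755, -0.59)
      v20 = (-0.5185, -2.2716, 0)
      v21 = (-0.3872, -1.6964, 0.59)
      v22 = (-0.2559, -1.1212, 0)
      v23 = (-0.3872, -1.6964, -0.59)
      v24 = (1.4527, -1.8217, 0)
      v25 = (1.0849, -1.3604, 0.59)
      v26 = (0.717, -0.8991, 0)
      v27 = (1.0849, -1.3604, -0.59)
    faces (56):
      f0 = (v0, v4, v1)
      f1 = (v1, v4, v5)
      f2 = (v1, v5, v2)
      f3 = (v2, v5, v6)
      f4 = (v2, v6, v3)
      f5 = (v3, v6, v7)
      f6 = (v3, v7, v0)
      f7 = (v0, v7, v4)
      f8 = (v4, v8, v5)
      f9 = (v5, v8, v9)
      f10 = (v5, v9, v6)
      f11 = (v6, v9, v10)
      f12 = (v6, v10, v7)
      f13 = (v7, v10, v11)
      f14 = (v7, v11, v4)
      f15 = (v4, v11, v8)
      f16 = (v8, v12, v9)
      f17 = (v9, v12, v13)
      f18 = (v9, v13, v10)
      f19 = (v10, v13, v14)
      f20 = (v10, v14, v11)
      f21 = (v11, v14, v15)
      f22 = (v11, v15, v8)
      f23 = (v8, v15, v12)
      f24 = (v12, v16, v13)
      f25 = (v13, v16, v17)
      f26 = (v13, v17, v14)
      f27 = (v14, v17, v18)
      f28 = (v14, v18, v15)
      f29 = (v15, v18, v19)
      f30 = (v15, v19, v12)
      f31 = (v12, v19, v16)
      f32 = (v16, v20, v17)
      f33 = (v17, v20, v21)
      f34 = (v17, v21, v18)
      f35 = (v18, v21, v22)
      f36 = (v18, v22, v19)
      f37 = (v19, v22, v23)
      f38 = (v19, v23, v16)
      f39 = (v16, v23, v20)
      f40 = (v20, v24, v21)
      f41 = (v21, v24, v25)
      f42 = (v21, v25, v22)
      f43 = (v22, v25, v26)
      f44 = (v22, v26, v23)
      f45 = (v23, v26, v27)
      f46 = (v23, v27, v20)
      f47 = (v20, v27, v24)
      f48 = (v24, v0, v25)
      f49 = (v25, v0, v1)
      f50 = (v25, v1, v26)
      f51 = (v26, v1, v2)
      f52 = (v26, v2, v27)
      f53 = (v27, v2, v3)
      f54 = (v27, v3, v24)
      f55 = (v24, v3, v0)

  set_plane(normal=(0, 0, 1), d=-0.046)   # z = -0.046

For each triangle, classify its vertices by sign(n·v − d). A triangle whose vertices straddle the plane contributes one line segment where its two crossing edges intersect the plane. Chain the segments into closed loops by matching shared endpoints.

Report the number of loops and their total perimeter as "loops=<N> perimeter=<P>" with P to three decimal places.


Straddling triangles (28 of 56):
  (v2,v6,v3) [++-] → (0.796759, 0.829001, -0.046)–(1.196, 0, -0.046)  len=0.9201
  (v3,v6,v7) [-+-] → (0.796759, 0.829001, -0.046)–(0.745684, 0.935066, -0.046)  len=0.1177
  (v3,v7,v0) [--+] → (2.23292, 0.106065, -0.046)–(2.284, 0, -0.046)  len=0.1177
  (v0,v7,v4) [+-+] → (2.23292, 0.106065, -0.046)–(1.42402, 1.78573, -0.046)  len=1.8643
  (v6,v10,v7) [++-] → (-0.151363, 1.13985, -0.046)–(0.745684, 0.935066, -0.046)  len=0.9201
  (v7,v10,v11) [-+-] → (-0.151363, 1.13985, -0.046)–(-0.266137, 1.16605, -0.046)  len=0.1177
  (v7,v11,v4) [--+] → (1.30925, 1.81193, -0.046)–(1.42402, 1.78573, -0.046)  len=0.1177
  (v4,v11,v8) [+-+] → (1.30925, 1.81193, -0.046)–(-0.508263, 2.22675, -0.046)  len=1.8643
  (v10,v14,v11) [++-] → (-0.985508, 0.592357, -0.046)–(-0.266137, 1.16605, -0.046)  len=0.9201
  (v11,v14,v15) [-+-] → (-0.985508, 0.592357, -0.046)–(-1.07755, 0.518959, -0.046)  len=0.1177
  (v11,v15,v8) [--+] → (-0.600302, 2.15336, -0.046)–(-0.508263, 2.22675, -0.046)  len=0.1177
  (v8,v15,v12) [+-+] → (-0.600302, 2.15336, -0.046)–(-2.05785, 0.990948, -0.046)  len=1.8643
  (v14,v18,v15) [++-] → (-1.07755, -0.401231, -0.046)–(-1.07755, 0.518959, -0.046)  len=0.9202
  (v15,v18,v19) [-+-] → (-1.07755, -0.401231, -0.046)–(-1.07755, -0.518959, -0.046)  len=0.1177
  (v15,v19,v12) [--+] → (-2.05785, 0.87322, -0.046)–(-2.05785, 0.990948, -0.046)  len=0.1177
  (v12,v19,v16) [+-+] → (-2.05785, 0.87322, -0.046)–(-2.05785, -0.990948, -0.046)  len=1.8642
  (v18,v22,v19) [++-] → (-0.358176, -1.09265, -0.046)–(-1.07755, -0.518959, -0.046)  len=0.9201
  (v19,v22,v23) [-+-] → (-0.358176, -1.09265, -0.046)–(-0.266137, -1.16605, -0.046)  len=0.1177
  (v19,v23,v16) [--+] → (-1.96581, -1.06435, -0.046)–(-2.05785, -0.990948, -0.046)  len=0.1177
  (v16,v23,v20) [+-+] → (-1.96581, -1.06435, -0.046)–(-0.508263, -2.22675, -0.046)  len=1.8643
  (v22,v26,v23) [++-] → (0.63091, -0.961262, -0.046)–(-0.266137, -1.16605, -0.046)  len=0.9201
  (v23,v26,v27) [-+-] → (0.63091, -0.961262, -0.046)–(0.745684, -0.935066, -0.046)  len=0.1177
  (v23,v27,v20) [--+] → (-0.393489, -2.20056, -0.046)–(-0.508263, -2.22675, -0.046)  len=0.1177
  (v20,v27,v24) [+-+] → (-0.393489, -2.20056, -0.046)–(1.42402, -1.78573, -0.046)  len=1.8643
  (v26,v2,v27) [++-] → (1.14492, -0.106065, -0.046)–(0.745684, -0.935066, -0.046)  len=0.9201
  (v27,v2,v3) [-+-] → (1.14492, -0.106065, -0.046)–(1.196, 0, -0.046)  len=0.1177
  (v27,v3,v24) [--+] → (1.4751, -1.67967, -0.046)–(1.42402, -1.78573, -0.046)  len=0.1177
  (v24,v3,v0) [+-+] → (1.4751, -1.67967, -0.046)–(2.284, 0, -0.046)  len=1.8643

Chained into 2 loop(s):
  loop 1: 14 segments, perimeter = 7.2650
  loop 2: 14 segments, perimeter = 13.8740
Total perimeter = 21.139

loops=2 perimeter=21.139


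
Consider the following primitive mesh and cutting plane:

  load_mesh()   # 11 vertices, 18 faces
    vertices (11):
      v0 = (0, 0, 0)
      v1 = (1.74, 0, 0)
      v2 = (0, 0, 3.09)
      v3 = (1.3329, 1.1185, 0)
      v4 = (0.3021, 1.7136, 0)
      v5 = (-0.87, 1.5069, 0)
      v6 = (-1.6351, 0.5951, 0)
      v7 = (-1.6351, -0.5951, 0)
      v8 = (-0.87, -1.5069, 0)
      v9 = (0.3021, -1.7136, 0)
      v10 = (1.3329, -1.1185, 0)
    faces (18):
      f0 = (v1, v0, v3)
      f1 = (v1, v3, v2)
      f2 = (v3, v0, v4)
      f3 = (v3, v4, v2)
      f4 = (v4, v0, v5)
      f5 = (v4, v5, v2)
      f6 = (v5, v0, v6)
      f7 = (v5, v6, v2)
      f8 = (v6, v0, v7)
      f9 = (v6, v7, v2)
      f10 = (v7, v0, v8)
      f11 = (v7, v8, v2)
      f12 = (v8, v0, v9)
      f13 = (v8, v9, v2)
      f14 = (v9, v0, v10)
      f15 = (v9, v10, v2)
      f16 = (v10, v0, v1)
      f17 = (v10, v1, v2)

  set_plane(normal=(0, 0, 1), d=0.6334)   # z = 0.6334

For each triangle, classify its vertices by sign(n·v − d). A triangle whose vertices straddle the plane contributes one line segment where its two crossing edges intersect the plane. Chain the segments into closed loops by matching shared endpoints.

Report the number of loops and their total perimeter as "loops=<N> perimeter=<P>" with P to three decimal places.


Straddling triangles (9 of 18):
  (v1,v3,v2) [--+] → (1.05968, 0.889226, 0.6334)–(1.38333, 0, 0.6334)  len=0.9463
  (v3,v4,v2) [--+] → (0.240174, 1.36234, 0.6334)–(1.05968, 0.889226, 0.6334)  len=0.9463
  (v4,v5,v2) [--+] → (-0.691664, 1.19801, 0.6334)–(0.240174, 1.36234, 0.6334)  len=0.9462
  (v5,v6,v2) [--+] → (-1.29993, 0.473114, 0.6334)–(-0.691664, 1.19801, 0.6334)  len=0.9463
  (v6,v7,v2) [--+] → (-1.29993, -0.473114, 0.6334)–(-1.29993, 0.473114, 0.6334)  len=0.9462
  (v7,v8,v2) [--+] → (-0.691664, -1.19801, 0.6334)–(-1.29993, -0.473114, 0.6334)  len=0.9463
  (v8,v9,v2) [--+] → (0.240174, -1.36234, 0.6334)–(-0.691664, -1.19801, 0.6334)  len=0.9462
  (v9,v10,v2) [--+] → (1.05968, -0.889226, 0.6334)–(0.240174, -1.36234, 0.6334)  len=0.9463
  (v10,v1,v2) [--+] → (1.38333, 0, 0.6334)–(1.05968, -0.889226, 0.6334)  len=0.9463

Chained into 1 loop(s):
  loop 1: 9 segments, perimeter = 8.5164
Total perimeter = 8.516

loops=1 perimeter=8.516


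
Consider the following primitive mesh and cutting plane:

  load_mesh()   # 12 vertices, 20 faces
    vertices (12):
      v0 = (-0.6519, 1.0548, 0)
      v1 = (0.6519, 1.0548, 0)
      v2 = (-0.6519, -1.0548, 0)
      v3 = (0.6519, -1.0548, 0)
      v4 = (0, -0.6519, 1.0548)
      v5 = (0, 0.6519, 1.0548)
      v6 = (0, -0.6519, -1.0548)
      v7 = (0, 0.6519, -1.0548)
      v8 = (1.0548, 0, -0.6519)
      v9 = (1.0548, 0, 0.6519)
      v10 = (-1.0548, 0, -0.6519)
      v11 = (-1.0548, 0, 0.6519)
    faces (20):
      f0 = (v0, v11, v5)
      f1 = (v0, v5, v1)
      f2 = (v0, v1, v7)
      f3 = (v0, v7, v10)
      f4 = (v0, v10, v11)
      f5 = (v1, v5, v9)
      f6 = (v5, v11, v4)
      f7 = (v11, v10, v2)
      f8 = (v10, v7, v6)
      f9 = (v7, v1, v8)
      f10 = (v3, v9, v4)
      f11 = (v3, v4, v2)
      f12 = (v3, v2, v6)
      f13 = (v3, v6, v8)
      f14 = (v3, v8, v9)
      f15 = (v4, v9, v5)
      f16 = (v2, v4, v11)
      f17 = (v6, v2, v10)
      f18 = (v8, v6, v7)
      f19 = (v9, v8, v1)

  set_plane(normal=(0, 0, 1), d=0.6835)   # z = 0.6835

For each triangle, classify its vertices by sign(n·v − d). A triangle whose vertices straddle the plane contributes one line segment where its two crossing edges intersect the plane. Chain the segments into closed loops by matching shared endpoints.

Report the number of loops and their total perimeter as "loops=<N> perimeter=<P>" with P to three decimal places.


loops=1 perimeter=5.323

Straddling triangles (8 of 20):
  (v0,v11,v5) [--+] → (-0.972071, 0.0511294, 0.6835)–(-0.229475, 0.793725, 0.6835)  len=1.0502
  (v0,v5,v1) [-+-] → (-0.229475, 0.793725, 0.6835)–(0.229475, 0.793725, 0.6835)  len=0.4590
  (v1,v5,v9) [-+-] → (0.229475, 0.793725, 0.6835)–(0.972071, 0.0511294, 0.6835)  len=1.0502
  (v5,v11,v4) [+-+] → (-0.972071, 0.0511294, 0.6835)–(-0.972071, -0.0511294, 0.6835)  len=0.1023
  (v3,v9,v4) [--+] → (0.972071, -0.0511294, 0.6835)–(0.229475, -0.793725, 0.6835)  len=1.0502
  (v3,v4,v2) [-+-] → (0.229475, -0.793725, 0.6835)–(-0.229475, -0.793725, 0.6835)  len=0.4590
  (v4,v9,v5) [+-+] → (0.972071, -0.0511294, 0.6835)–(0.972071, 0.0511294, 0.6835)  len=0.1023
  (v2,v4,v11) [-+-] → (-0.229475, -0.793725, 0.6835)–(-0.972071, -0.0511294, 0.6835)  len=1.0502

Chained into 1 loop(s):
  loop 1: 8 segments, perimeter = 5.3232
Total perimeter = 5.323


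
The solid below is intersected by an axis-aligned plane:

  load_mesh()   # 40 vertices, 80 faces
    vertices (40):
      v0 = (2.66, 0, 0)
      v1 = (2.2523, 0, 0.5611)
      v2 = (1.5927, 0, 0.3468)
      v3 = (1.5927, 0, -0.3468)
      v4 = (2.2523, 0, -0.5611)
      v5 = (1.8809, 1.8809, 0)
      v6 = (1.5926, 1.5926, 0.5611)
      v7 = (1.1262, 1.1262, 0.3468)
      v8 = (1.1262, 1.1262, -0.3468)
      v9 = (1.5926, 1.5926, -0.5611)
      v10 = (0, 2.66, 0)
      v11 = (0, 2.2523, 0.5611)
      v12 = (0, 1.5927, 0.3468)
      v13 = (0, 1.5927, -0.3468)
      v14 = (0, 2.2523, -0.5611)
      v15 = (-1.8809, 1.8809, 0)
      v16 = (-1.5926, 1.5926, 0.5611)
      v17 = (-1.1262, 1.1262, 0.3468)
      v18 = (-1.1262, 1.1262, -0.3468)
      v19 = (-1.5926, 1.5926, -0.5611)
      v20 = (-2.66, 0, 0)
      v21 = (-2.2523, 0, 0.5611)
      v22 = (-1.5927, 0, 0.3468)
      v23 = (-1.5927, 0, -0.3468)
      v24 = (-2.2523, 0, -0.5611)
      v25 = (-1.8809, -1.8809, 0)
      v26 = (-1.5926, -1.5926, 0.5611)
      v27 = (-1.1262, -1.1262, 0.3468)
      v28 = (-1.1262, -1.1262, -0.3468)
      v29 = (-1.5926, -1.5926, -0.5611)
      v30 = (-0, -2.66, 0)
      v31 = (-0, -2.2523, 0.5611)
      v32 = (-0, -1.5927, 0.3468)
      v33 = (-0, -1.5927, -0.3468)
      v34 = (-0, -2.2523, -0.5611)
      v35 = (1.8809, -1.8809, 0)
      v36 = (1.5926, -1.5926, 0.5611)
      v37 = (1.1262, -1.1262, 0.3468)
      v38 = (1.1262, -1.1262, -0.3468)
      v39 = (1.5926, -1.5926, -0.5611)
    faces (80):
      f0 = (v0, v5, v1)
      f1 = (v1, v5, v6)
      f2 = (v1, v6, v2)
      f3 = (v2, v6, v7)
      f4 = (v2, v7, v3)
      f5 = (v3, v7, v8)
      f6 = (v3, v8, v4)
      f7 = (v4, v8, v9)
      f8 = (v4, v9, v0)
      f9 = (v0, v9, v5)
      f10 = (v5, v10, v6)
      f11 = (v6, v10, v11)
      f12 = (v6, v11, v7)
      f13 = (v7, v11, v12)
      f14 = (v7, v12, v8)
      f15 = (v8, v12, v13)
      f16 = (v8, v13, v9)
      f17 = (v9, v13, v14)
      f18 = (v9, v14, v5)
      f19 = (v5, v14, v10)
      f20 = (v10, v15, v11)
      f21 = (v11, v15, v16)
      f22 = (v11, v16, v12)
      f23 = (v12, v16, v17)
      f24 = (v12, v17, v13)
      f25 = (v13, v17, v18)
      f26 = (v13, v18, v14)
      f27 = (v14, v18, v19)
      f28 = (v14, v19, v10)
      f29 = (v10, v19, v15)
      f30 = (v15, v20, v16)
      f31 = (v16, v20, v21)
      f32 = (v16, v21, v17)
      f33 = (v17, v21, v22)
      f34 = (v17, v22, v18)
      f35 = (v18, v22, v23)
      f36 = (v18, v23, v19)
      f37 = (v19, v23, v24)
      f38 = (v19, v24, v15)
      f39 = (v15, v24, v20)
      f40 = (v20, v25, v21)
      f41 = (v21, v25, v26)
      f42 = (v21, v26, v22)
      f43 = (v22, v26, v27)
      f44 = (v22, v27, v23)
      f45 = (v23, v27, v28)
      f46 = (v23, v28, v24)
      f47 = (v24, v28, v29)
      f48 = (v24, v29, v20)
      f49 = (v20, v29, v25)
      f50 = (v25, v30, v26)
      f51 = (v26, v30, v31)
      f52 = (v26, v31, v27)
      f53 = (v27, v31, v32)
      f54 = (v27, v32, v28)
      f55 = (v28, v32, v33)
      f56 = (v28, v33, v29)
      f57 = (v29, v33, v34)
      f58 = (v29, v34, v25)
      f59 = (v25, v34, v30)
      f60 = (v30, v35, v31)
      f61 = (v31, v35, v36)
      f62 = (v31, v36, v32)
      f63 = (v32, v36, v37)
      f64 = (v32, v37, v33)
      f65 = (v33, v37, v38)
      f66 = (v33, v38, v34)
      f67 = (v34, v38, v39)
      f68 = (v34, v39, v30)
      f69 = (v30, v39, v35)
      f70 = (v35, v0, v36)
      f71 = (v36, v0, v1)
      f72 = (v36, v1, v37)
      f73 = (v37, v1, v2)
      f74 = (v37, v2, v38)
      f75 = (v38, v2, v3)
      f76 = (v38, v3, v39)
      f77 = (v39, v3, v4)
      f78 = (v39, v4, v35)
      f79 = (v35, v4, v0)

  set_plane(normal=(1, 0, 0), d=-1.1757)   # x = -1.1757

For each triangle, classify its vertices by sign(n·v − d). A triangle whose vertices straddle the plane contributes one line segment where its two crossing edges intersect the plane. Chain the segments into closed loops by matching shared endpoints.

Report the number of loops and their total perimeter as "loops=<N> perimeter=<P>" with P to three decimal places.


Straddling triangles (24 of 80):
  (v10,v15,v11) [+-+] → (-1.1757, 2.17301, 0)–(-1.1757, 2.02015, 0.210371)  len=0.2600
  (v11,v15,v16) [+--] → (-1.1757, 2.02015, 0.210371)–(-1.1757, 1.76529, 0.5611)  len=0.4335
  (v11,v16,v12) [+-+] → (-1.1757, 1.76529, 0.5611)–(-1.1757, 1.59263, 0.505002)  len=0.1815
  (v12,v16,v17) [+-+] → (-1.1757, 1.59263, 0.505002)–(-1.1757, 1.1757, 0.369544)  len=0.4384
  (v14,v18,v19) [++-] → (-1.1757, 1.1757, -0.369544)–(-1.1757, 1.76529, -0.5611)  len=0.6199
  (v14,v19,v10) [+-+] → (-1.1757, 1.76529, -0.5611)–(-1.1757, 1.87202, -0.414219)  len=0.1816
  (v10,v19,v15) [+--] → (-1.1757, 1.87202, -0.414219)–(-1.1757, 2.17301, 0)  len=0.5120
  (v16,v21,v17) [--+] → (-1.1757, 1.0767, 0.35622)–(-1.1757, 1.1757, 0.369544)  len=0.0999
  (v17,v21,v22) [+--] → (-1.1757, 1.0767, 0.35622)–(-1.1757, 1.0067, 0.3468)  len=0.0706
  (v17,v22,v18) [+-+] → (-1.1757, 1.0067, 0.3468)–(-1.1757, 1.0067, -0.273203)  len=0.6200
  (v18,v22,v23) [+--] → (-1.1757, 1.0067, -0.273203)–(-1.1757, 1.0067, -0.3468)  len=0.0736
  (v18,v23,v19) [+--] → (-1.1757, 1.0067, -0.3468)–(-1.1757, 1.1757, -0.369544)  len=0.1705
  (v22,v26,v27) [--+] → (-1.1757, -1.1757, 0.369544)–(-1.1757, -1.0067, 0.3468)  len=0.1705
  (v22,v27,v23) [-+-] → (-1.1757, -1.0067, 0.3468)–(-1.1757, -1.0067, 0.273203)  len=0.0736
  (v23,v27,v28) [-++] → (-1.1757, -1.0067, 0.273203)–(-1.1757, -1.0067, -0.3468)  len=0.6200
  (v23,v28,v24) [-+-] → (-1.1757, -1.0067, -0.3468)–(-1.1757, -1.0767, -0.35622)  len=0.0706
  (v24,v28,v29) [-+-] → (-1.1757, -1.0767, -0.35622)–(-1.1757, -1.1757, -0.369544)  len=0.0999
  (v25,v30,v26) [-+-] → (-1.1757, -2.17301, 0)–(-1.1757, -1.87202, 0.414219)  len=0.5120
  (v26,v30,v31) [-++] → (-1.1757, -1.87202, 0.414219)–(-1.1757, -1.76529, 0.5611)  len=0.1816
  (v26,v31,v27) [-++] → (-1.1757, -1.76529, 0.5611)–(-1.1757, -1.1757, 0.369544)  len=0.6199
  (v28,v33,v29) [++-] → (-1.1757, -1.59263, -0.505002)–(-1.1757, -1.1757, -0.369544)  len=0.4384
  (v29,v33,v34) [-++] → (-1.1757, -1.59263, -0.505002)–(-1.1757, -1.76529, -0.5611)  len=0.1815
  (v29,v34,v25) [-+-] → (-1.1757, -1.76529, -0.5611)–(-1.1757, -2.02015, -0.210371)  len=0.4335
  (v25,v34,v30) [-++] → (-1.1757, -2.02015, -0.210371)–(-1.1757, -2.17301, 0)  len=0.2600

Chained into 2 loop(s):
  loop 1: 12 segments, perimeter = 3.6617
  loop 2: 12 segments, perimeter = 3.6617
Total perimeter = 7.323

loops=2 perimeter=7.323


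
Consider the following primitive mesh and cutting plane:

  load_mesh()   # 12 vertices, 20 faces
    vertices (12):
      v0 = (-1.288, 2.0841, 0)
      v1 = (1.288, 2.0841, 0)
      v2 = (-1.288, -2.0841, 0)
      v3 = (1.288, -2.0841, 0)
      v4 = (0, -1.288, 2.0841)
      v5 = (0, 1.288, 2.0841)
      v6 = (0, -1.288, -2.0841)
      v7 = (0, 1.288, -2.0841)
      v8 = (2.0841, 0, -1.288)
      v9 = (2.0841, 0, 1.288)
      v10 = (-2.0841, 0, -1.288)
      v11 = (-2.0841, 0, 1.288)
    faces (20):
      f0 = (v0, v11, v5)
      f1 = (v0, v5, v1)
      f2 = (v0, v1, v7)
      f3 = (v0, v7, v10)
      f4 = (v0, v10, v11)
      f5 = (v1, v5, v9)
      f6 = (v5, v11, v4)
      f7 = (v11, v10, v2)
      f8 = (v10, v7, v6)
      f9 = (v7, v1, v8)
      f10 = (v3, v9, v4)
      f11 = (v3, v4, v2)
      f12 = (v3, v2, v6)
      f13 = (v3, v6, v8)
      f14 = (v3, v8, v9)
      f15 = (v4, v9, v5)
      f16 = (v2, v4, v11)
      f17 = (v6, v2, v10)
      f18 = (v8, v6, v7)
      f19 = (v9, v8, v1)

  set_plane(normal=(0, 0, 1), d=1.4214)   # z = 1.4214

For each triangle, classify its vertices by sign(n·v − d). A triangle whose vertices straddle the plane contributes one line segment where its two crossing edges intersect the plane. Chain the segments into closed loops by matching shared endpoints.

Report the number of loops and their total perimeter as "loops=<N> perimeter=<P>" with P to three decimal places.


Straddling triangles (8 of 20):
  (v0,v11,v5) [--+] → (-1.73487, 0.215826, 1.4214)–(-0.409557, 1.54114, 1.4214)  len=1.8743
  (v0,v5,v1) [-+-] → (-0.409557, 1.54114, 1.4214)–(0.409557, 1.54114, 1.4214)  len=0.8191
  (v1,v5,v9) [-+-] → (0.409557, 1.54114, 1.4214)–(1.73487, 0.215826, 1.4214)  len=1.8743
  (v5,v11,v4) [+-+] → (-1.73487, 0.215826, 1.4214)–(-1.73487, -0.215826, 1.4214)  len=0.4317
  (v3,v9,v4) [--+] → (1.73487, -0.215826, 1.4214)–(0.409557, -1.54114, 1.4214)  len=1.8743
  (v3,v4,v2) [-+-] → (0.409557, -1.54114, 1.4214)–(-0.409557, -1.54114, 1.4214)  len=0.8191
  (v4,v9,v5) [+-+] → (1.73487, -0.215826, 1.4214)–(1.73487, 0.215826, 1.4214)  len=0.4317
  (v2,v4,v11) [-+-] → (-0.409557, -1.54114, 1.4214)–(-1.73487, -0.215826, 1.4214)  len=1.8743

Chained into 1 loop(s):
  loop 1: 8 segments, perimeter = 9.9987
Total perimeter = 9.999

loops=1 perimeter=9.999


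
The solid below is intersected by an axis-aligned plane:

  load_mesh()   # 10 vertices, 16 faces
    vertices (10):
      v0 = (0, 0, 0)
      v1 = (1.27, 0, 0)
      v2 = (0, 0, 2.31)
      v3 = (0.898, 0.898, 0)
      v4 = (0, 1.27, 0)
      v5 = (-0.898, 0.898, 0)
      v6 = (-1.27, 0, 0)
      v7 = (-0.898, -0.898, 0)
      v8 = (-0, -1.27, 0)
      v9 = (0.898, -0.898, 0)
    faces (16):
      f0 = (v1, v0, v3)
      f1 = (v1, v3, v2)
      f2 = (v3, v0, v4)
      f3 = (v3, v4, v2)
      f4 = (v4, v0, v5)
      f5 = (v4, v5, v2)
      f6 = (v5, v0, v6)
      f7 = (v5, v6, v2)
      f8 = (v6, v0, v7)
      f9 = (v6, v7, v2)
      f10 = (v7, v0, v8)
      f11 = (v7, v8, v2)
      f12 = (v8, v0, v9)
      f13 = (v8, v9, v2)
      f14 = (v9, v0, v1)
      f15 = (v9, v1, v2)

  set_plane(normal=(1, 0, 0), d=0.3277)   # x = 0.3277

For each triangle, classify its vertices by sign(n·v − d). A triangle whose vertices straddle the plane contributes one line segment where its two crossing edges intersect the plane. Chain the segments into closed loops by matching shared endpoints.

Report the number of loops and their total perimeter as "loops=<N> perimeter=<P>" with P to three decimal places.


Straddling triangles (8 of 16):
  (v1,v0,v3) [+-+] → (0.3277, 0, 0)–(0.3277, 0.3277, 0)  len=0.3277
  (v1,v3,v2) [++-] → (0.3277, 0.3277, 1.46703)–(0.3277, 0, 1.71395)  len=0.4103
  (v3,v0,v4) [+--] → (0.3277, 0.3277, 0)–(0.3277, 1.13425, 0)  len=0.8065
  (v3,v4,v2) [+--] → (0.3277, 1.13425, 0)–(0.3277, 0.3277, 1.46703)  len=1.6741
  (v8,v0,v9) [--+] → (0.3277, -0.3277, 0)–(0.3277, -1.13425, 0)  len=0.8065
  (v8,v9,v2) [-+-] → (0.3277, -1.13425, 0)–(0.3277, -0.3277, 1.46703)  len=1.6741
  (v9,v0,v1) [+-+] → (0.3277, -0.3277, 0)–(0.3277, 0, 0)  len=0.3277
  (v9,v1,v2) [++-] → (0.3277, 0, 1.71395)–(0.3277, -0.3277, 1.46703)  len=0.4103

Chained into 1 loop(s):
  loop 1: 8 segments, perimeter = 6.4374
Total perimeter = 6.437

loops=1 perimeter=6.437


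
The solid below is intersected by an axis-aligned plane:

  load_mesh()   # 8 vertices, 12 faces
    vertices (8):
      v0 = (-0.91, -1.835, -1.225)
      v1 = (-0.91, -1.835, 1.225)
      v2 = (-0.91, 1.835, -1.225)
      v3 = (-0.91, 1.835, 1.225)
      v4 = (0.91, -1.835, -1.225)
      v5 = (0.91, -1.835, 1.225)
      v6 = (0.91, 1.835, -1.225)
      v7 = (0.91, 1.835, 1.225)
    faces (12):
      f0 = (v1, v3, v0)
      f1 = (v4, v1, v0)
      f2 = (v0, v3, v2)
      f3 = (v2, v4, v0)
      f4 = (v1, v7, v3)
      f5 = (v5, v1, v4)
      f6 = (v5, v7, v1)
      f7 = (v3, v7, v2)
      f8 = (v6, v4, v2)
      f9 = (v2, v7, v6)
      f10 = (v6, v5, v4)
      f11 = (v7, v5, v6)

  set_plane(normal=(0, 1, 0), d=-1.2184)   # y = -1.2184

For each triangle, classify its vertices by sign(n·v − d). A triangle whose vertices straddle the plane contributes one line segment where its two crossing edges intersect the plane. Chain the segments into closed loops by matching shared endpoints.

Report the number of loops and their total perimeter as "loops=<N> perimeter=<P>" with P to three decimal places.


Straddling triangles (8 of 12):
  (v1,v3,v0) [-+-] → (-0.91, -1.2184, 1.225)–(-0.91, -1.2184, -0.813373)  len=2.0384
  (v0,v3,v2) [-++] → (-0.91, -1.2184, -0.813373)–(-0.91, -1.2184, -1.225)  len=0.4116
  (v2,v4,v0) [+--] → (0.60422, -1.2184, -1.225)–(-0.91, -1.2184, -1.225)  len=1.5142
  (v1,v7,v3) [-++] → (-0.60422, -1.2184, 1.225)–(-0.91, -1.2184, 1.225)  len=0.3058
  (v5,v7,v1) [-+-] → (0.91, -1.2184, 1.225)–(-0.60422, -1.2184, 1.225)  len=1.5142
  (v6,v4,v2) [+-+] → (0.91, -1.2184, -1.225)–(0.60422, -1.2184, -1.225)  len=0.3058
  (v6,v5,v4) [+--] → (0.91, -1.2184, 0.813373)–(0.91, -1.2184, -1.225)  len=2.0384
  (v7,v5,v6) [+-+] → (0.91, -1.2184, 1.225)–(0.91, -1.2184, 0.813373)  len=0.4116

Chained into 1 loop(s):
  loop 1: 8 segments, perimeter = 8.5400
Total perimeter = 8.540

loops=1 perimeter=8.540


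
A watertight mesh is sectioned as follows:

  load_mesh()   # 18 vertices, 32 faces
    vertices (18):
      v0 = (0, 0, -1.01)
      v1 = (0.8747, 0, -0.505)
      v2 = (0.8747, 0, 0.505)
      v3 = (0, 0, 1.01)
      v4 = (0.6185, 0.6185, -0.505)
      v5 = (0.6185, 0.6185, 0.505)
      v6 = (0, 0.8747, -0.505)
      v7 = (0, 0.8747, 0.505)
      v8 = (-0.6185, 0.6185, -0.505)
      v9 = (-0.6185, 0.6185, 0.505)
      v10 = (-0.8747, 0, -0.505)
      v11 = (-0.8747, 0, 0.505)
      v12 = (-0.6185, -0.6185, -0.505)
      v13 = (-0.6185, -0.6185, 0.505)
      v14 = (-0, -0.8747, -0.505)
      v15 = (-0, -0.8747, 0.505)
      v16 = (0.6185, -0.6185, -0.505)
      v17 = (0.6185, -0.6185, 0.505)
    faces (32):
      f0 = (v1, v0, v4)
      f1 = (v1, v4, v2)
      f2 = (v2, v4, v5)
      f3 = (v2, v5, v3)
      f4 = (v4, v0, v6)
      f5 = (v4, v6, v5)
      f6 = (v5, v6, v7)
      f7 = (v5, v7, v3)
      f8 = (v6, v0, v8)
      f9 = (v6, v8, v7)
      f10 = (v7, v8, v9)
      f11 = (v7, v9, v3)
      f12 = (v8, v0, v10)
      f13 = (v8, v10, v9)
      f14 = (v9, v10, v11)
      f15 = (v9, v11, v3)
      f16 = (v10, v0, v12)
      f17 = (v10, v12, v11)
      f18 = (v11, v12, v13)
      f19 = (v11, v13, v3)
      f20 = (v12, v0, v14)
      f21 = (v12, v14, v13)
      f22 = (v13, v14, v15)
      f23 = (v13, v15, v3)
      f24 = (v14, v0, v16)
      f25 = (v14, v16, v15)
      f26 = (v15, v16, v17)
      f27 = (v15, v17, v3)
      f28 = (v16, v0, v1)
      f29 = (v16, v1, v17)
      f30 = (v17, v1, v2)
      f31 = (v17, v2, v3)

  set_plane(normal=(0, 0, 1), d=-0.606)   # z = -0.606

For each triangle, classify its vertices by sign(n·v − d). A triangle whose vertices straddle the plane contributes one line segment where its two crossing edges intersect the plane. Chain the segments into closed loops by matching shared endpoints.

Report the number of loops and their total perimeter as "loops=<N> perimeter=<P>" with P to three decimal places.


loops=1 perimeter=4.285

Straddling triangles (8 of 32):
  (v1,v0,v4) [+-+] → (0.69976, 0, -0.606)–(0.4948, 0.4948, -0.606)  len=0.5356
  (v4,v0,v6) [+-+] → (0.4948, 0.4948, -0.606)–(0, 0.69976, -0.606)  len=0.5356
  (v6,v0,v8) [+-+] → (0, 0.69976, -0.606)–(-0.4948, 0.4948, -0.606)  len=0.5356
  (v8,v0,v10) [+-+] → (-0.4948, 0.4948, -0.606)–(-0.69976, 0, -0.606)  len=0.5356
  (v10,v0,v12) [+-+] → (-0.69976, 0, -0.606)–(-0.4948, -0.4948, -0.606)  len=0.5356
  (v12,v0,v14) [+-+] → (-0.4948, -0.4948, -0.606)–(0, -0.69976, -0.606)  len=0.5356
  (v14,v0,v16) [+-+] → (0, -0.69976, -0.606)–(0.4948, -0.4948, -0.606)  len=0.5356
  (v16,v0,v1) [+-+] → (0.4948, -0.4948, -0.606)–(0.69976, 0, -0.606)  len=0.5356

Chained into 1 loop(s):
  loop 1: 8 segments, perimeter = 4.2846
Total perimeter = 4.285


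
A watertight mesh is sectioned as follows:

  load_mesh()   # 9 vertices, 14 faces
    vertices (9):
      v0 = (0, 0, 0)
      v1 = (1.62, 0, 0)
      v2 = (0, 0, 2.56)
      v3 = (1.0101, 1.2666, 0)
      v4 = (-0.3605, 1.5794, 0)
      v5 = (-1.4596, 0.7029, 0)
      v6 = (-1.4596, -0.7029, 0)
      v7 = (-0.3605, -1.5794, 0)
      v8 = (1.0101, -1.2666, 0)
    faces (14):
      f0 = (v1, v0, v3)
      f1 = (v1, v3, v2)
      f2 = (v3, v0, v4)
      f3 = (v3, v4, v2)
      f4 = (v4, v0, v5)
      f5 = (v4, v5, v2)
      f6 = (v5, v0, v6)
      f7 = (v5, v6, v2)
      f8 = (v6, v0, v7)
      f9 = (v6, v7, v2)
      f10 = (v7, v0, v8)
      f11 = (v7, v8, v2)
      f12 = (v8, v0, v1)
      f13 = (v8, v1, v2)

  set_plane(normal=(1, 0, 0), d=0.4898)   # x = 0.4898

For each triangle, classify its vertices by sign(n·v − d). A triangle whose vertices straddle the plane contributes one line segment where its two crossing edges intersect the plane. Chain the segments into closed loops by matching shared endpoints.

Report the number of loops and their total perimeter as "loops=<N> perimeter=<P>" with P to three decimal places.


loops=1 perimeter=7.369

Straddling triangles (8 of 14):
  (v1,v0,v3) [+-+] → (0.4898, 0, 0)–(0.4898, 0.614177, 0)  len=0.6142
  (v1,v3,v2) [++-] → (0.4898, 0.614177, 1.31865)–(0.4898, 0, 1.786)  len=0.7718
  (v3,v0,v4) [+--] → (0.4898, 0.614177, 0)–(0.4898, 1.38534, 0)  len=0.7712
  (v3,v4,v2) [+--] → (0.4898, 1.38534, 0)–(0.4898, 0.614177, 1.31865)  len=1.5276
  (v7,v0,v8) [--+] → (0.4898, -0.614177, 0)–(0.4898, -1.38534, 0)  len=0.7712
  (v7,v8,v2) [-+-] → (0.4898, -1.38534, 0)–(0.4898, -0.614177, 1.31865)  len=1.5276
  (v8,v0,v1) [+-+] → (0.4898, -0.614177, 0)–(0.4898, 0, 0)  len=0.6142
  (v8,v1,v2) [++-] → (0.4898, 0, 1.786)–(0.4898, -0.614177, 1.31865)  len=0.7718

Chained into 1 loop(s):
  loop 1: 8 segments, perimeter = 7.3694
Total perimeter = 7.369


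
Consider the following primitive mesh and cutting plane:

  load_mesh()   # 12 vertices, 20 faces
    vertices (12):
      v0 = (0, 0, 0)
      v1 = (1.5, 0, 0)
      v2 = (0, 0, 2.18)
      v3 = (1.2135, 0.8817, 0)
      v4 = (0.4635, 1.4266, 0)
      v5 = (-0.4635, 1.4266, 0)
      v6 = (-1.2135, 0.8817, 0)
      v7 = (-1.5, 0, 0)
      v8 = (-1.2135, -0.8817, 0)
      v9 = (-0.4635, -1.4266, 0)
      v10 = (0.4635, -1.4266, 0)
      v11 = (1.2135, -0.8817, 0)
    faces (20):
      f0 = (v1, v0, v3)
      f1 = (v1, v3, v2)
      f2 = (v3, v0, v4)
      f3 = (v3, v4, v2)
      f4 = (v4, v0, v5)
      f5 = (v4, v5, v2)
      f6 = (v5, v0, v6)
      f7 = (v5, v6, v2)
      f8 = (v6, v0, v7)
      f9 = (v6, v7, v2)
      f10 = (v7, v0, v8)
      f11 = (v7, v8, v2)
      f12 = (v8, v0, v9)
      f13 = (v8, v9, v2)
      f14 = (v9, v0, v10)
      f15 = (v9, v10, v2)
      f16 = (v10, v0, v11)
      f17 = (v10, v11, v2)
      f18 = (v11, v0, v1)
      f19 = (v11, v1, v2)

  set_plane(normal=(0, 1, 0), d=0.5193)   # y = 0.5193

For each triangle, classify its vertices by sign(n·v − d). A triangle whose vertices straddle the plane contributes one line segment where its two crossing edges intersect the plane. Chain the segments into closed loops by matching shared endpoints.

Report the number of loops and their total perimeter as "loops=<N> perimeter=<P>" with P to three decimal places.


loops=1 perimeter=6.643

Straddling triangles (10 of 20):
  (v1,v0,v3) [--+] → (0.714722, 0.5193, 0)–(1.33126, 0.5193, 0)  len=0.6165
  (v1,v3,v2) [-+-] → (1.33126, 0.5193, 0)–(0.714722, 0.5193, 0.896033)  len=1.0877
  (v3,v0,v4) [+-+] → (0.714722, 0.5193, 0)–(0.16872, 0.5193, 0)  len=0.5460
  (v3,v4,v2) [++-] → (0.16872, 0.5193, 1.38645)–(0.714722, 0.5193, 0.896033)  len=0.7339
  (v4,v0,v5) [+-+] → (0.16872, 0.5193, 0)–(-0.16872, 0.5193, 0)  len=0.3374
  (v4,v5,v2) [++-] → (-0.16872, 0.5193, 1.38645)–(0.16872, 0.5193, 1.38645)  len=0.3374
  (v5,v0,v6) [+-+] → (-0.16872, 0.5193, 0)–(-0.714722, 0.5193, 0)  len=0.5460
  (v5,v6,v2) [++-] → (-0.714722, 0.5193, 0.896033)–(-0.16872, 0.5193, 1.38645)  len=0.7339
  (v6,v0,v7) [+--] → (-0.714722, 0.5193, 0)–(-1.33126, 0.5193, 0)  len=0.6165
  (v6,v7,v2) [+--] → (-1.33126, 0.5193, 0)–(-0.714722, 0.5193, 0.896033)  len=1.0877

Chained into 1 loop(s):
  loop 1: 10 segments, perimeter = 6.6431
Total perimeter = 6.643


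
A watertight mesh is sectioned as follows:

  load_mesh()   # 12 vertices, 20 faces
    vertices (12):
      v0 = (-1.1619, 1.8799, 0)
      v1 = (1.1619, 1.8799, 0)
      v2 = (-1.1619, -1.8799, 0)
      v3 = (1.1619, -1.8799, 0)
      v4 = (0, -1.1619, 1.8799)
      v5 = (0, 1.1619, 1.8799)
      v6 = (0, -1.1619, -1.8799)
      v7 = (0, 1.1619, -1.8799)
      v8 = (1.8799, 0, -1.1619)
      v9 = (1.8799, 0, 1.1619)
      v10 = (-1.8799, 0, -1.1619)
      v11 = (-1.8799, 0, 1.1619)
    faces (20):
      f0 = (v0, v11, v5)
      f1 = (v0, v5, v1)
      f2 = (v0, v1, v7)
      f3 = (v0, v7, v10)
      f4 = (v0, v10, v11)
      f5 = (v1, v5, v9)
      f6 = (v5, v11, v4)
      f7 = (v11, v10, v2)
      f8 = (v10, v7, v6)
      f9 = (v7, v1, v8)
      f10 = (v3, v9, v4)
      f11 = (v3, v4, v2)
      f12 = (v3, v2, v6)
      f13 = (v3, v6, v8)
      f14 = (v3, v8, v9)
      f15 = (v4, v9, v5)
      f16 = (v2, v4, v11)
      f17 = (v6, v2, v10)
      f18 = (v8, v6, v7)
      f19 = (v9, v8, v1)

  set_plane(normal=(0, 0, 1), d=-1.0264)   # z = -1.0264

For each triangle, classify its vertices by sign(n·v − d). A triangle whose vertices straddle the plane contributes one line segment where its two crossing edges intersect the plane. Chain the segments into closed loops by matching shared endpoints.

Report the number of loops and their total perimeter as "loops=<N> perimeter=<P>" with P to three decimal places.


loops=1 perimeter=10.225

Straddling triangles (10 of 20):
  (v0,v1,v7) [++-] → (0.527518, 1.48788, -1.0264)–(-0.527518, 1.48788, -1.0264)  len=1.0550
  (v0,v7,v10) [+--] → (-0.527518, 1.48788, -1.0264)–(-1.79617, 0.219233, -1.0264)  len=1.7941
  (v0,v10,v11) [+-+] → (-1.79617, 0.219233, -1.0264)–(-1.8799, 0, -1.0264)  len=0.2347
  (v11,v10,v2) [+-+] → (-1.8799, 0, -1.0264)–(-1.79617, -0.219233, -1.0264)  len=0.2347
  (v7,v1,v8) [-+-] → (0.527518, 1.48788, -1.0264)–(1.79617, 0.219233, -1.0264)  len=1.7941
  (v3,v2,v6) [++-] → (-0.527518, -1.48788, -1.0264)–(0.527518, -1.48788, -1.0264)  len=1.0550
  (v3,v6,v8) [+--] → (0.527518, -1.48788, -1.0264)–(1.79617, -0.219233, -1.0264)  len=1.7941
  (v3,v8,v9) [+-+] → (1.79617, -0.219233, -1.0264)–(1.8799, 0, -1.0264)  len=0.2347
  (v6,v2,v10) [-+-] → (-0.527518, -1.48788, -1.0264)–(-1.79617, -0.219233, -1.0264)  len=1.7941
  (v9,v8,v1) [+-+] → (1.8799, 0, -1.0264)–(1.79617, 0.219233, -1.0264)  len=0.2347

Chained into 1 loop(s):
  loop 1: 10 segments, perimeter = 10.2254
Total perimeter = 10.225


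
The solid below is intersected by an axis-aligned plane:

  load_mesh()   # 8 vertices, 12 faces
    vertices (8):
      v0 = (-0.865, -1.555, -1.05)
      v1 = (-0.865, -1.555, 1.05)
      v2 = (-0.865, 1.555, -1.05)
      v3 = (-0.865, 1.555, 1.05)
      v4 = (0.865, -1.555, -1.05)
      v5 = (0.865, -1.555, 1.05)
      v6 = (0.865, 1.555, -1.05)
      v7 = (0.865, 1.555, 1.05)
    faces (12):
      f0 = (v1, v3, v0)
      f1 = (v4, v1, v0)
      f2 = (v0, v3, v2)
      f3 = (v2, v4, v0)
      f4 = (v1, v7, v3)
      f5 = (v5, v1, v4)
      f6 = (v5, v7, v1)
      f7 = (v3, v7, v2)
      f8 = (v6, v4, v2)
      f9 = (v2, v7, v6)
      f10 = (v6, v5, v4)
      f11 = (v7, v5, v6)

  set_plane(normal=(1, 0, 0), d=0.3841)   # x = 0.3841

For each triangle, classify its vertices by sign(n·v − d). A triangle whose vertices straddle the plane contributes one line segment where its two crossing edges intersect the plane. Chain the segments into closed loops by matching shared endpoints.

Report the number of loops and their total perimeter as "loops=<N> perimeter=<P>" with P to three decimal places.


loops=1 perimeter=10.420

Straddling triangles (8 of 12):
  (v4,v1,v0) [+--] → (0.3841, -1.555, -0.466249)–(0.3841, -1.555, -1.05)  len=0.5838
  (v2,v4,v0) [-+-] → (0.3841, -0.690492, -1.05)–(0.3841, -1.555, -1.05)  len=0.8645
  (v1,v7,v3) [-+-] → (0.3841, 0.690492, 1.05)–(0.3841, 1.555, 1.05)  len=0.8645
  (v5,v1,v4) [+-+] → (0.3841, -1.555, 1.05)–(0.3841, -1.555, -0.466249)  len=1.5162
  (v5,v7,v1) [++-] → (0.3841, 0.690492, 1.05)–(0.3841, -1.555, 1.05)  len=2.2455
  (v3,v7,v2) [-+-] → (0.3841, 1.555, 1.05)–(0.3841, 1.555, 0.466249)  len=0.5838
  (v6,v4,v2) [++-] → (0.3841, -0.690492, -1.05)–(0.3841, 1.555, -1.05)  len=2.2455
  (v2,v7,v6) [-++] → (0.3841, 1.555, 0.466249)–(0.3841, 1.555, -1.05)  len=1.5162

Chained into 1 loop(s):
  loop 1: 8 segments, perimeter = 10.4200
Total perimeter = 10.420


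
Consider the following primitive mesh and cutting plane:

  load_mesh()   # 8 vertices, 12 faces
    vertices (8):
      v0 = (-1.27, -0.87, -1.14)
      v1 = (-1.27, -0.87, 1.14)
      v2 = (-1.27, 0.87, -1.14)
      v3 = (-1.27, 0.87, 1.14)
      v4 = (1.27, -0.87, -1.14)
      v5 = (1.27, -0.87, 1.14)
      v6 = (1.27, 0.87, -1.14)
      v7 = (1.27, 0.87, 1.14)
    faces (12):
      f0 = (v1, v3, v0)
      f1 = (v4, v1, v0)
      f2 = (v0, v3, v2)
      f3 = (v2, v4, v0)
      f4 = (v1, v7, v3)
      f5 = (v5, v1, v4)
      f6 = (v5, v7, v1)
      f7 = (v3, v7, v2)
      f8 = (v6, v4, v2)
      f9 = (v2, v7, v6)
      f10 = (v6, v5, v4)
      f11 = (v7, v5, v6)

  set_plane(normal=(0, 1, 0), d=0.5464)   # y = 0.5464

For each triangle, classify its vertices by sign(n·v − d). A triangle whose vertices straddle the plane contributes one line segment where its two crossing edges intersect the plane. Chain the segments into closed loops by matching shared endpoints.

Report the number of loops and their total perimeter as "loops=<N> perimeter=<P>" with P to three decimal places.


loops=1 perimeter=9.640

Straddling triangles (8 of 12):
  (v1,v3,v0) [-+-] → (-1.27, 0.5464, 1.14)–(-1.27, 0.5464, 0.715972)  len=0.4240
  (v0,v3,v2) [-++] → (-1.27, 0.5464, 0.715972)–(-1.27, 0.5464, -1.14)  len=1.8560
  (v2,v4,v0) [+--] → (-0.797618, 0.5464, -1.14)–(-1.27, 0.5464, -1.14)  len=0.4724
  (v1,v7,v3) [-++] → (0.797618, 0.5464, 1.14)–(-1.27, 0.5464, 1.14)  len=2.0676
  (v5,v7,v1) [-+-] → (1.27, 0.5464, 1.14)–(0.797618, 0.5464, 1.14)  len=0.4724
  (v6,v4,v2) [+-+] → (1.27, 0.5464, -1.14)–(-0.797618, 0.5464, -1.14)  len=2.0676
  (v6,v5,v4) [+--] → (1.27, 0.5464, -0.715972)–(1.27, 0.5464, -1.14)  len=0.4240
  (v7,v5,v6) [+-+] → (1.27, 0.5464, 1.14)–(1.27, 0.5464, -0.715972)  len=1.8560

Chained into 1 loop(s):
  loop 1: 8 segments, perimeter = 9.6400
Total perimeter = 9.640


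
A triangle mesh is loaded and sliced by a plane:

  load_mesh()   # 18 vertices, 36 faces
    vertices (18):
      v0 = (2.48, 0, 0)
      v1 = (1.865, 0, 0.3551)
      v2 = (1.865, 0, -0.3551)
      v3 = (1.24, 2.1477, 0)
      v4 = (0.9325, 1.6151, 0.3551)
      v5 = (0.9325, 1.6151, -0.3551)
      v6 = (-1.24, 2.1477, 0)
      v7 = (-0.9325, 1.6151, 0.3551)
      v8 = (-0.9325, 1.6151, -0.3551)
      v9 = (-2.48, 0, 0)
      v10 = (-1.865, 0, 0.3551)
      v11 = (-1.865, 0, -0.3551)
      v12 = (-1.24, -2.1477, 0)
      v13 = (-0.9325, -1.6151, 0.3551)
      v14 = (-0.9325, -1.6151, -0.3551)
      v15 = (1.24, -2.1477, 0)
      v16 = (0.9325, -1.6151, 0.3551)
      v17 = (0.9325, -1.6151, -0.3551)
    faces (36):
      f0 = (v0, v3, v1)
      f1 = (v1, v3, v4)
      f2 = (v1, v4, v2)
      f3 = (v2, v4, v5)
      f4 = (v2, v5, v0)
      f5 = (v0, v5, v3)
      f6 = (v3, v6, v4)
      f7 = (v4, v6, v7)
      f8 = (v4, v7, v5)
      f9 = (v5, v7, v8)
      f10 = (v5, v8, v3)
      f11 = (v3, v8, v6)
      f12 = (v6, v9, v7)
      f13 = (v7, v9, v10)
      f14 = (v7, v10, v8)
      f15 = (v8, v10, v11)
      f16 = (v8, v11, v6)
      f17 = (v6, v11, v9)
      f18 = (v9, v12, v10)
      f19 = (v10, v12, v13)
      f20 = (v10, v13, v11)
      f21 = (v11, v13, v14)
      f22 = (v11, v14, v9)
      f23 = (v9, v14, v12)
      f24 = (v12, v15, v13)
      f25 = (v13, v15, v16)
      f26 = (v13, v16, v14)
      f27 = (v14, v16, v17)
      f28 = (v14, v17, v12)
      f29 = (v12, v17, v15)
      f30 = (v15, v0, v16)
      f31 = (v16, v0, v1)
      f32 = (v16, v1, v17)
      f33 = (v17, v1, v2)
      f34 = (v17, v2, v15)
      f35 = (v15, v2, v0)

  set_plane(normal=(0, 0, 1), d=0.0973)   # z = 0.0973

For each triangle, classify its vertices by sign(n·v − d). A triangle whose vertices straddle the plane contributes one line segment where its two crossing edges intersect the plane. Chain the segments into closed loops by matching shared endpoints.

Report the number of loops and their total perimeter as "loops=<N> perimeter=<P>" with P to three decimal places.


Straddling triangles (24 of 36):
  (v0,v3,v1) [--+] → (1.41125, 1.55921, 0.0973)–(2.31149, 0, 0.0973)  len=1.8004
  (v1,v3,v4) [+-+] → (1.41125, 1.55921, 0.0973)–(1.15574, 2.00176, 0.0973)  len=0.5110
  (v1,v4,v2) [++-] → (1.27099, 1.02882, 0.0973)–(1.865, 0, 0.0973)  len=1.1880
  (v2,v4,v5) [-+-] → (1.27099, 1.02882, 0.0973)–(0.9325, 1.6151, 0.0973)  len=0.6770
  (v3,v6,v4) [--+] → (-0.644719, 2.00176, 0.0973)–(1.15574, 2.00176, 0.0973)  len=1.8005
  (v4,v6,v7) [+-+] → (-0.644719, 2.00176, 0.0973)–(-1.15574, 2.00176, 0.0973)  len=0.5110
  (v4,v7,v5) [++-] → (-0.255512, 1.6151, 0.0973)–(0.9325, 1.6151, 0.0973)  len=1.1880
  (v5,v7,v8) [-+-] → (-0.255512, 1.6151, 0.0973)–(-0.9325, 1.6151, 0.0973)  len=0.6770
  (v6,v9,v7) [--+] → (-2.05597, 0.442549, 0.0973)–(-1.15574, 2.00176, 0.0973)  len=1.8004
  (v7,v9,v10) [+-+] → (-2.05597, 0.442549, 0.0973)–(-2.31149, 0, 0.0973)  len=0.5110
  (v7,v10,v8) [++-] → (-1.52651, 0.586275, 0.0973)–(-0.9325, 1.6151, 0.0973)  len=1.1880
  (v8,v10,v11) [-+-] → (-1.52651, 0.586275, 0.0973)–(-1.865, 0, 0.0973)  len=0.6770
  (v9,v12,v10) [--+] → (-1.41125, -1.55921, 0.0973)–(-2.31149, 0, 0.0973)  len=1.8004
  (v10,v12,v13) [+-+] → (-1.41125, -1.55921, 0.0973)–(-1.15574, -2.00176, 0.0973)  len=0.5110
  (v10,v13,v11) [++-] → (-1.27099, -1.02882, 0.0973)–(-1.865, 0, 0.0973)  len=1.1880
  (v11,v13,v14) [-+-] → (-1.27099, -1.02882, 0.0973)–(-0.9325, -1.6151, 0.0973)  len=0.6770
  (v12,v15,v13) [--+] → (0.644719, -2.00176, 0.0973)–(-1.15574, -2.00176, 0.0973)  len=1.8005
  (v13,v15,v16) [+-+] → (0.644719, -2.00176, 0.0973)–(1.15574, -2.00176, 0.0973)  len=0.5110
  (v13,v16,v14) [++-] → (0.255512, -1.6151, 0.0973)–(-0.9325, -1.6151, 0.0973)  len=1.1880
  (v14,v16,v17) [-+-] → (0.255512, -1.6151, 0.0973)–(0.9325, -1.6151, 0.0973)  len=0.6770
  (v15,v0,v16) [--+] → (2.05597, -0.442549, 0.0973)–(1.15574, -2.00176, 0.0973)  len=1.8004
  (v16,v0,v1) [+-+] → (2.05597, -0.442549, 0.0973)–(2.31149, 0, 0.0973)  len=0.5110
  (v16,v1,v17) [++-] → (1.52651, -0.586275, 0.0973)–(0.9325, -1.6151, 0.0973)  len=1.1880
  (v17,v1,v2) [-+-] → (1.52651, -0.586275, 0.0973)–(1.865, 0, 0.0973)  len=0.6770

Chained into 2 loop(s):
  loop 1: 12 segments, perimeter = 13.8688
  loop 2: 12 segments, perimeter = 11.1899
Total perimeter = 25.059

loops=2 perimeter=25.059
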